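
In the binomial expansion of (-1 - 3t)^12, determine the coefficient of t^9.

The general term is C(12,j)·(-1)^j·(-3t)^(12-j); the t^9 term has j = 3.
C(12,3) = 220.
Coefficient = C(12,3) · (-1)^3 · (-3)^9 = 220 · (-1) · (-19683) = 4330260.

4330260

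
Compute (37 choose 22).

9364199760

C(37,22) = C(37,15) by symmetry.
C(37,15) = (37·36·35·34·33·32·31·30·29·28·27·26·25·24·23) / 15! = 12245324002983751680000 / 1307674368000 = 9364199760.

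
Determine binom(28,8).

C(28,8) = (28·27·26·25·24·23·22·21) / 8! = 125318793600 / 40320 = 3108105.

3108105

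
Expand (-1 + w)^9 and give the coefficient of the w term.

9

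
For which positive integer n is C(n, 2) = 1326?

52

n(n−1)/2 = 1326 ⇒ n(n−1) = 2652. Since 52·51 = 2652, n = 52.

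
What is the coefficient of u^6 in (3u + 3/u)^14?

General term: C(14,j)·(3u)^j·(3/u)^(14-j), with u-exponent 1j − 1(14−j) = 2j − 14.
Set 2j − 14 = 6: j = 10.
C(14,10) = 1001; 3^10 = 59049; 3^4 = 81.
Coefficient = 1001 · 59049 · 81 = 4787751969.

4787751969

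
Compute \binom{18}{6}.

C(18,6) = (18·17·16·15·14·13) / 6! = 13366080 / 720 = 18564.

18564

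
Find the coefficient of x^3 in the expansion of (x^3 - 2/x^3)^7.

-280

General term: C(7,j)·(x^3)^j·(-2/x^3)^(7-j), with x-exponent 3j − 3(7−j) = 6j − 21.
Set 6j − 21 = 3: j = 4.
C(7,4) = 35; 1^4 = 1; (-2)^3 = -8.
Coefficient = 35 · 1 · (-8) = -280.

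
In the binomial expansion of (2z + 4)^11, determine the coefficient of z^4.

86507520

The general term is C(11,j)·(2z)^j·(4)^(11-j); the z^4 term has j = 4.
C(11,4) = 330.
Coefficient = C(11,4) · 2^4 · 4^7 = 330 · 16 · 16384 = 86507520.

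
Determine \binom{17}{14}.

680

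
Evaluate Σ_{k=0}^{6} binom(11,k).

1 + 11 + 55 + 165 + 330 + 462 + 462 = 1486.

1486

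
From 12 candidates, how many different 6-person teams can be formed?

This is C(12,6) = 924.

924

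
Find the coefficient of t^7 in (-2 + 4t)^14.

-7197425664

The general term is C(14,j)·(-2)^j·(4t)^(14-j); the t^7 term has j = 7.
C(14,7) = 3432.
Coefficient = C(14,7) · (-2)^7 · 4^7 = 3432 · (-128) · 16384 = -7197425664.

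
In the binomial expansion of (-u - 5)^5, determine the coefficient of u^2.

-1250

The general term is C(5,j)·(-u)^j·(-5)^(5-j); the u^2 term has j = 2.
C(5,2) = 10.
Coefficient = C(5,2) · (-5)^3 = 10 · (-125) = -1250.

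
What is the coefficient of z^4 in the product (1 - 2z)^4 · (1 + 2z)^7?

-96

Coefficient of z^4 = Σ_{j} C(4,j)·(-2)^j·C(7,4-j)·2^(4-j) for j from 0 to 4.
= 560 + (-2240) + 2016 + (-448) + 16 = -96.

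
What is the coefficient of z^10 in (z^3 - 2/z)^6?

General term: C(6,j)·(z^3)^j·(-2/z)^(6-j), with z-exponent 3j − 1(6−j) = 4j − 6.
Set 4j − 6 = 10: j = 4.
C(6,4) = 15; 1^4 = 1; (-2)^2 = 4.
Coefficient = 15 · 1 · 4 = 60.

60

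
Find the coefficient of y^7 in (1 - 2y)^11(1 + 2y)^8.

17920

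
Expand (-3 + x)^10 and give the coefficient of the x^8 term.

405

The general term is C(10,j)·(-3)^j·(x)^(10-j); the x^8 term has j = 2.
C(10,2) = 45.
Coefficient = C(10,2) · (-3)^2 = 45 · 9 = 405.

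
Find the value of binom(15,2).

C(15,2) = (15·14) / 2! = 210 / 2 = 105.

105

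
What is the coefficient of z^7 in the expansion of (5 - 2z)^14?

The general term is C(14,j)·(5)^j·(-2z)^(14-j); the z^7 term has j = 7.
C(14,7) = 3432.
Coefficient = C(14,7) · 5^7 · (-2)^7 = 3432 · 78125 · (-128) = -34320000000.

-34320000000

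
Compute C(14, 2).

91

C(14,2) = (14·13) / 2! = 182 / 2 = 91.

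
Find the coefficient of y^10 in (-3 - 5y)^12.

The general term is C(12,j)·(-3)^j·(-5y)^(12-j); the y^10 term has j = 2.
C(12,2) = 66.
Coefficient = C(12,2) · (-3)^2 · (-5)^10 = 66 · 9 · 9765625 = 5800781250.

5800781250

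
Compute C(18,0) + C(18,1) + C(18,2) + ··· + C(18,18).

262144

The entries of row 18 sum to 2^18 = 262144.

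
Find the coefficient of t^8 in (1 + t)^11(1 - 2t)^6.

1045

Coefficient of t^8 = Σ_{j} C(11,j)·1^j·C(6,8-j)·(-2)^(8-j) for j from 2 to 8.
= 3520 + (-31680) + 79200 + (-73920) + 27720 + (-3960) + 165 = 1045.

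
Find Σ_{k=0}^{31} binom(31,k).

2147483648

The entries of row 31 sum to 2^31 = 2147483648.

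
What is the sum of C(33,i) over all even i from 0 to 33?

4294967296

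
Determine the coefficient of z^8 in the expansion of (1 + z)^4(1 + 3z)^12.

Coefficient of z^8 = Σ_{j} C(4,j)·1^j·C(12,8-j)·3^(8-j) for j from 0 to 4.
= 3247695 + 6928416 + 4041576 + 769824 + 40095 = 15027606.

15027606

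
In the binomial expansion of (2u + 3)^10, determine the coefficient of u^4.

2449440

The general term is C(10,j)·(2u)^j·(3)^(10-j); the u^4 term has j = 4.
C(10,4) = 210.
Coefficient = C(10,4) · 2^4 · 3^6 = 210 · 16 · 729 = 2449440.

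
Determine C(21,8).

203490

C(21,8) = (21·20·19·18·17·16·15·14) / 8! = 8204716800 / 40320 = 203490.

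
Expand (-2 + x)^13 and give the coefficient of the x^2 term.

-159744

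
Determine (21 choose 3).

C(21,3) = (21·20·19) / 3! = 7980 / 6 = 1330.

1330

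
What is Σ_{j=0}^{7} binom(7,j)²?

3432

By Vandermonde's identity, Σ C(7,j)² = C(14,7) = 3432.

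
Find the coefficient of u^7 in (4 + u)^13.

7028736

The general term is C(13,j)·(4)^j·(u)^(13-j); the u^7 term has j = 6.
C(13,6) = 1716.
Coefficient = C(13,6) · 4^6 = 1716 · 4096 = 7028736.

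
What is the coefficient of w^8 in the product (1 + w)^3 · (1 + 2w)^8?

10496

Coefficient of w^8 = Σ_{j} C(3,j)·1^j·C(8,8-j)·2^(8-j) for j from 0 to 3.
= 256 + 3072 + 5376 + 1792 = 10496.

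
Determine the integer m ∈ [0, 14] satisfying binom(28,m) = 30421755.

12

C(28,m) increases on 0 ≤ m ≤ 14. C(28,11) = 21474180 and C(28,12) = 30421755, so m = 12.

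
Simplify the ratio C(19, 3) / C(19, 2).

C(n,k+1)/C(n,k) = (n−k)/(k+1) = (19−2)/(2+1) = 17/3.

17/3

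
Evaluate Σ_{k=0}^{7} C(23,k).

390656

1 + 23 + 253 + 1771 + 8855 + 33649 + 100947 + 245157 = 390656.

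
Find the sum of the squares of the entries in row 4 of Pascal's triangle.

70

By Vandermonde's identity, Σ C(4,k)² = C(8,4) = 70.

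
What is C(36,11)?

C(36,11) = (36·35·34·33·32·31·30·29·28·27·26) / 11! = 23982224839372800 / 39916800 = 600805296.

600805296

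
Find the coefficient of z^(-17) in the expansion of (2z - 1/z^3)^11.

General term: C(11,j)·(2z)^j·(-1/z^3)^(11-j), with z-exponent 1j − 3(11−j) = 4j − 33.
Set 4j − 33 = -17: j = 4.
C(11,4) = 330; 2^4 = 16; (-1)^7 = -1.
Coefficient = 330 · 16 · (-1) = -5280.

-5280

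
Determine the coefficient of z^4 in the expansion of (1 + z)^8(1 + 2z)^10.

Coefficient of z^4 = Σ_{j} C(8,j)·1^j·C(10,4-j)·2^(4-j) for j from 0 to 4.
= 3360 + 7680 + 5040 + 1120 + 70 = 17270.

17270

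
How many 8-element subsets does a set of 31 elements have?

C(31,8) = (31·30·29·28·27·26·25·24) / 8! = 318073392000 / 40320 = 7888725.

7888725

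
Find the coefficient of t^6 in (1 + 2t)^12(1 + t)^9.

Coefficient of t^6 = Σ_{j} C(12,j)·2^j·C(9,6-j)·1^(6-j) for j from 0 to 6.
= 84 + 3024 + 33264 + 147840 + 285120 + 228096 + 59136 = 756564.

756564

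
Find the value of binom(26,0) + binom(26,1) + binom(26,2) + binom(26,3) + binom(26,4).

17902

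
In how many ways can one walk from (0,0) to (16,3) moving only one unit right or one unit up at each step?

969

Each path is a sequence of 19 steps with 16 rights: C(19,16) = 969.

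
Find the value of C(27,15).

17383860

C(27,15) = C(27,12) by symmetry.
C(27,12) = (27·26·25·24·23·22·21·20·19·18·17·16) / 12! = 8326896754176000 / 479001600 = 17383860.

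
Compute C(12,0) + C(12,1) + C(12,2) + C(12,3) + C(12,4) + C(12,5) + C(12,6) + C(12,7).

3302

1 + 12 + 66 + 220 + 495 + 792 + 924 + 792 = 3302.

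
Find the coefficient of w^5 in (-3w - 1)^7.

The general term is C(7,j)·(-3w)^j·(-1)^(7-j); the w^5 term has j = 5.
C(7,5) = 21.
Coefficient = C(7,5) · (-3)^5 = 21 · (-243) = -5103.

-5103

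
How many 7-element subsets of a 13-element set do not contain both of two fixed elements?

All 7-subsets: C(13,7) = 1716. Those containing both fixed elements: C(11,5) = 462.
1716 − 462 = 1254.

1254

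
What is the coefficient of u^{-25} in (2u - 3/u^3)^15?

5674372704

General term: C(15,j)·(2u)^j·(-3/u^3)^(15-j), with u-exponent 1j − 3(15−j) = 4j − 45.
Set 4j − 45 = -25: j = 5.
C(15,5) = 3003; 2^5 = 32; (-3)^10 = 59049.
Coefficient = 3003 · 32 · 59049 = 5674372704.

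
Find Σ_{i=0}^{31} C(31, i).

2147483648

The entries of row 31 sum to 2^31 = 2147483648.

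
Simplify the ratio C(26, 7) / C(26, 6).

20/7

C(n,k+1)/C(n,k) = (n−k)/(k+1) = (26−6)/(6+1) = 20/7.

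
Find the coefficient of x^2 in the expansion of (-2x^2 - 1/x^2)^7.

General term: C(7,j)·(-2x^2)^j·(-1/x^2)^(7-j), with x-exponent 2j − 2(7−j) = 4j − 14.
Set 4j − 14 = 2: j = 4.
C(7,4) = 35; (-2)^4 = 16; (-1)^3 = -1.
Coefficient = 35 · 16 · (-1) = -560.

-560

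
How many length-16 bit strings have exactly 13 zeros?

Choose the 13 positions: C(16,13) = 560.

560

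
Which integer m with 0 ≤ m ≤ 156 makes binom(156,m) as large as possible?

78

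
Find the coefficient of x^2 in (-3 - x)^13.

The general term is C(13,j)·(-3)^j·(-x)^(13-j); the x^2 term has j = 11.
C(13,11) = 78.
Coefficient = C(13,11) · (-3)^11 = 78 · (-177147) = -13817466.

-13817466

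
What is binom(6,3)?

20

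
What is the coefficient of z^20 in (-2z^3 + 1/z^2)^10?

11520

General term: C(10,j)·(-2z^3)^j·(1/z^2)^(10-j), with z-exponent 3j − 2(10−j) = 5j − 20.
Set 5j − 20 = 20: j = 8.
C(10,8) = 45; (-2)^8 = 256; 1^2 = 1.
Coefficient = 45 · 256 · 1 = 11520.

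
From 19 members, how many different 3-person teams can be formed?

This is C(19,3) = 969.

969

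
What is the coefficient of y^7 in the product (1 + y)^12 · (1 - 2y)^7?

Coefficient of y^7 = Σ_{j} C(12,j)·1^j·C(7,7-j)·(-2)^(7-j) for j from 0 to 7.
= (-128) + 5376 + (-44352) + 123200 + (-138600) + 66528 + (-12936) + 792 = -120.

-120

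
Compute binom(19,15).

3876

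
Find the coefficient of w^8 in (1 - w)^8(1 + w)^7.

Coefficient of w^8 = Σ_{j} C(8,j)·(-1)^j·C(7,8-j)·1^(8-j) for j from 1 to 8.
= (-8) + 196 + (-1176) + 2450 + (-1960) + 588 + (-56) + 1 = 35.

35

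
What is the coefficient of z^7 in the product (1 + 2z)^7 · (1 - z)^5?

324

Coefficient of z^7 = Σ_{j} C(7,j)·2^j·C(5,7-j)·(-1)^(7-j) for j from 2 to 7.
= (-84) + 1400 + (-5600) + 6720 + (-2240) + 128 = 324.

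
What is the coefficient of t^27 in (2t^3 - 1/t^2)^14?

-745472

General term: C(14,j)·(2t^3)^j·(-1/t^2)^(14-j), with t-exponent 3j − 2(14−j) = 5j − 28.
Set 5j − 28 = 27: j = 11.
C(14,11) = 364; 2^11 = 2048; (-1)^3 = -1.
Coefficient = 364 · 2048 · (-1) = -745472.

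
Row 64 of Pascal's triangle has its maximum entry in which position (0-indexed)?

C(64,m) is maximized at m = 64/2 = 32.

32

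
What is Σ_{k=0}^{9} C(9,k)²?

48620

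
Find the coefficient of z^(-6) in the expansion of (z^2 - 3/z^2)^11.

-721710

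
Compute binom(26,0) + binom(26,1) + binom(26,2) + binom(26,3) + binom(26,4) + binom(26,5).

1 + 26 + 325 + 2600 + 14950 + 65780 = 83682.

83682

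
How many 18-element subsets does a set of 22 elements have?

7315

C(22,18) = C(22,4) by symmetry.
C(22,4) = (22·21·20·19) / 4! = 175560 / 24 = 7315.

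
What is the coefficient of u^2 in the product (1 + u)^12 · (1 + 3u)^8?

606

Coefficient of u^2 = Σ_{j} C(12,j)·1^j·C(8,2-j)·3^(2-j) for j from 0 to 2.
= 252 + 288 + 66 = 606.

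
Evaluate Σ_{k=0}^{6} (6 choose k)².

Σ C(6,k)² is the coefficient of x^6 in (1+x)^6(1+x)^6 = (1+x)^12, i.e. C(12,6) = 924.

924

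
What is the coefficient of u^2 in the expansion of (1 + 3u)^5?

The general term is C(5,j)·(1)^j·(3u)^(5-j); the u^2 term has j = 3.
C(5,3) = 10.
Coefficient = C(5,3) · 3^2 = 10 · 9 = 90.

90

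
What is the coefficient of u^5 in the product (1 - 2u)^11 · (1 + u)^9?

Coefficient of u^5 = Σ_{j} C(11,j)·(-2)^j·C(9,5-j)·1^(5-j) for j from 0 to 5.
= 126 + (-2772) + 18480 + (-47520) + 47520 + (-14784) = 1050.

1050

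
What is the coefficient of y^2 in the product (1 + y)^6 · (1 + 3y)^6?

Coefficient of y^2 = Σ_{j} C(6,j)·1^j·C(6,2-j)·3^(2-j) for j from 0 to 2.
= 135 + 108 + 15 = 258.

258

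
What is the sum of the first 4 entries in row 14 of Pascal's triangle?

470

1 + 14 + 91 + 364 = 470.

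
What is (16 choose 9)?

C(16,9) = C(16,7) by symmetry.
C(16,7) = (16·15·14·13·12·11·10) / 7! = 57657600 / 5040 = 11440.

11440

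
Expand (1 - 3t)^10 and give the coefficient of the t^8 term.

295245

The general term is C(10,j)·(1)^j·(-3t)^(10-j); the t^8 term has j = 2.
C(10,2) = 45.
Coefficient = C(10,2) · (-3)^8 = 45 · 6561 = 295245.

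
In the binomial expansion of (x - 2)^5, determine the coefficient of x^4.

The general term is C(5,j)·(x)^j·(-2)^(5-j); the x^4 term has j = 4.
C(5,4) = 5.
Coefficient = C(5,4) · (-2)^1 = 5 · (-2) = -10.

-10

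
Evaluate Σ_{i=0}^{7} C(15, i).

16384

1 + 15 + 105 + 455 + 1365 + 3003 + 5005 + 6435 = 16384.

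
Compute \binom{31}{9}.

20160075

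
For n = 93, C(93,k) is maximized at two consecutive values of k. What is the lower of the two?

For odd n = 93, C(93,k) peaks at k = (n−1)/2 and (n+1)/2; the lower is 46.

46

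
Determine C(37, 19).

C(37,19) = C(37,18) by symmetry.
C(37,18) = (37·36·35·34·33·32·31·30·29·28·27·26·25·24·23·22·21·20) / 18! = 113146793787569865523200000 / 6402373705728000 = 17672631900.

17672631900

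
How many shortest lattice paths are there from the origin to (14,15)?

77558760

Each path is a sequence of 29 steps with 14 rights: C(29,14) = 77558760.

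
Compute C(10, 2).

C(10,2) = (10·9) / 2! = 90 / 2 = 45.

45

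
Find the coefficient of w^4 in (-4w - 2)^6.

15360

The general term is C(6,j)·(-4w)^j·(-2)^(6-j); the w^4 term has j = 4.
C(6,4) = 15.
Coefficient = C(6,4) · (-4)^4 · (-2)^2 = 15 · 256 · 4 = 15360.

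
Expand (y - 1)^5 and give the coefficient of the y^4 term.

The general term is C(5,j)·(y)^j·(-1)^(5-j); the y^4 term has j = 4.
C(5,4) = 5.
Coefficient = C(5,4) · (-1)^1 = 5 · (-1) = -5.

-5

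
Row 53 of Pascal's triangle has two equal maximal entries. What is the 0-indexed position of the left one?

26

For odd n = 53, C(53,j) peaks at j = (n−1)/2 and (n+1)/2; the lower is 26.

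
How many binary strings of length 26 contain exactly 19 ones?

Choose the 19 positions: C(26,19) = 657800.

657800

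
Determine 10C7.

120

C(10,7) = C(10,3) by symmetry.
C(10,3) = (10·9·8) / 3! = 720 / 6 = 120.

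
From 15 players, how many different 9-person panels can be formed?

This is C(15,9) = 5005.

5005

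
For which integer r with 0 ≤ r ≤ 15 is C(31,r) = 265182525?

14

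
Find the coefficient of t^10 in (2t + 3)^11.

The general term is C(11,j)·(2t)^j·(3)^(11-j); the t^10 term has j = 10.
C(11,10) = 11.
Coefficient = C(11,10) · 2^10 · 3^1 = 11 · 1024 · 3 = 33792.

33792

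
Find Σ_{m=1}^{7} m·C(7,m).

Differentiating (1+x)^7 and setting x=1: Σ m·C(7,m) = 7·2^6 = 448.

448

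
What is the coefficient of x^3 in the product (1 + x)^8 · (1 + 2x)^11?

Coefficient of x^3 = Σ_{j} C(8,j)·1^j·C(11,3-j)·2^(3-j) for j from 0 to 3.
= 1320 + 1760 + 616 + 56 = 3752.

3752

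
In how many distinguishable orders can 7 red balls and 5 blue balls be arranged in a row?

792

Choose positions for the red balls: C(12,7) = 792.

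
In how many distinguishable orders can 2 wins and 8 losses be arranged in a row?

Choose positions for the wins: C(10,2) = 45.

45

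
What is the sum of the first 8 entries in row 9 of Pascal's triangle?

1 + 9 + 36 + 84 + 126 + 126 + 84 + 36 = 502.

502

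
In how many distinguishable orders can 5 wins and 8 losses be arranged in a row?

Choose positions for the wins: C(13,5) = 1287.

1287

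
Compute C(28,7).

1184040

C(28,7) = (28·27·26·25·24·23·22) / 7! = 5967561600 / 5040 = 1184040.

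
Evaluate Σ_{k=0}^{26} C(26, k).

The entries of row 26 sum to 2^26 = 67108864.

67108864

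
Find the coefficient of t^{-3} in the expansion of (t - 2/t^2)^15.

320320

General term: C(15,j)·(t)^j·(-2/t^2)^(15-j), with t-exponent 1j − 2(15−j) = 3j − 30.
Set 3j − 30 = -3: j = 9.
C(15,9) = 5005; 1^9 = 1; (-2)^6 = 64.
Coefficient = 5005 · 1 · 64 = 320320.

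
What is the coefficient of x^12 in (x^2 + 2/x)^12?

7920

General term: C(12,j)·(x^2)^j·(2/x)^(12-j), with x-exponent 2j − 1(12−j) = 3j − 12.
Set 3j − 12 = 12: j = 8.
C(12,8) = 495; 1^8 = 1; 2^4 = 16.
Coefficient = 495 · 1 · 16 = 7920.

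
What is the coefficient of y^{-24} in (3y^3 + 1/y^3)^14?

General term: C(14,j)·(3y^3)^j·(1/y^3)^(14-j), with y-exponent 3j − 3(14−j) = 6j − 42.
Set 6j − 42 = -24: j = 3.
C(14,3) = 364; 3^3 = 27; 1^11 = 1.
Coefficient = 364 · 27 · 1 = 9828.

9828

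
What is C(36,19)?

C(36,19) = C(36,17) by symmetry.
C(36,17) = (36·35·34·33·32·31·30·29·28·27·26·25·24·23·22·21·20) / 17! = 3058021453718104473600000 / 355687428096000 = 8597496600.

8597496600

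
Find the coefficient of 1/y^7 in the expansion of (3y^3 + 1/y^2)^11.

General term: C(11,j)·(3y^3)^j·(1/y^2)^(11-j), with y-exponent 3j − 2(11−j) = 5j − 22.
Set 5j − 22 = -7: j = 3.
C(11,3) = 165; 3^3 = 27; 1^8 = 1.
Coefficient = 165 · 27 · 1 = 4455.

4455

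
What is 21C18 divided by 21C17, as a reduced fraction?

C(n,k+1)/C(n,k) = (n−k)/(k+1) = (21−17)/(17+1) = 4/18 = 2/9.

2/9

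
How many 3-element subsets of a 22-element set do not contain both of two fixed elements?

1520

All 3-subsets: C(22,3) = 1540. Those containing both fixed elements: C(20,1) = 20.
1540 − 20 = 1520.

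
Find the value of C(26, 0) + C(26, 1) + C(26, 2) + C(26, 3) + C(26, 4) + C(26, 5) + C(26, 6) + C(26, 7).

971712

1 + 26 + 325 + 2600 + 14950 + 65780 + 230230 + 657800 = 971712.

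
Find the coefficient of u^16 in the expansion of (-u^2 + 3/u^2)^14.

General term: C(14,j)·(-u^2)^j·(3/u^2)^(14-j), with u-exponent 2j − 2(14−j) = 4j − 28.
Set 4j − 28 = 16: j = 11.
C(14,11) = 364; (-1)^11 = -1; 3^3 = 27.
Coefficient = 364 · (-1) · 27 = -9828.

-9828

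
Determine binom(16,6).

C(16,6) = (16·15·14·13·12·11) / 6! = 5765760 / 720 = 8008.

8008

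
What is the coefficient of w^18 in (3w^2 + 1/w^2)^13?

General term: C(13,j)·(3w^2)^j·(1/w^2)^(13-j), with w-exponent 2j − 2(13−j) = 4j − 26.
Set 4j − 26 = 18: j = 11.
C(13,11) = 78; 3^11 = 177147; 1^2 = 1.
Coefficient = 78 · 177147 · 1 = 13817466.

13817466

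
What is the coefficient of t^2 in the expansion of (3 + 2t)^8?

The general term is C(8,j)·(3)^j·(2t)^(8-j); the t^2 term has j = 6.
C(8,6) = 28.
Coefficient = C(8,6) · 3^6 · 2^2 = 28 · 729 · 4 = 81648.

81648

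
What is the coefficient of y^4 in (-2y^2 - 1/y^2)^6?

240

General term: C(6,j)·(-2y^2)^j·(-1/y^2)^(6-j), with y-exponent 2j − 2(6−j) = 4j − 12.
Set 4j − 12 = 4: j = 4.
C(6,4) = 15; (-2)^4 = 16; (-1)^2 = 1.
Coefficient = 15 · 16 · 1 = 240.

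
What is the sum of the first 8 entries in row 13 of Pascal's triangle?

5812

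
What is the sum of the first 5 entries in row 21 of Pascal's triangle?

7547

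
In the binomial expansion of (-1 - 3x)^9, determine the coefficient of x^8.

-59049

The general term is C(9,j)·(-1)^j·(-3x)^(9-j); the x^8 term has j = 1.
C(9,1) = 9.
Coefficient = C(9,1) · (-1)^1 · (-3)^8 = 9 · (-1) · 6561 = -59049.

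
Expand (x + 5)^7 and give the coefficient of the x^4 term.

The general term is C(7,j)·(x)^j·(5)^(7-j); the x^4 term has j = 4.
C(7,4) = 35.
Coefficient = C(7,4) · 5^3 = 35 · 125 = 4375.

4375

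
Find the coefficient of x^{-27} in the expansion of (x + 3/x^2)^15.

71744535

General term: C(15,j)·(x)^j·(3/x^2)^(15-j), with x-exponent 1j − 2(15−j) = 3j − 30.
Set 3j − 30 = -27: j = 1.
C(15,1) = 15; 1^1 = 1; 3^14 = 4782969.
Coefficient = 15 · 1 · 4782969 = 71744535.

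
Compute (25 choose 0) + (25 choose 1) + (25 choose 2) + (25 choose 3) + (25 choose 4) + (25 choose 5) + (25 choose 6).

245506

1 + 25 + 300 + 2300 + 12650 + 53130 + 177100 = 245506.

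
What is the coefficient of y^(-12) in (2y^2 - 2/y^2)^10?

46080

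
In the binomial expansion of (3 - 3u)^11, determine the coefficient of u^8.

The general term is C(11,j)·(3)^j·(-3u)^(11-j); the u^8 term has j = 3.
C(11,3) = 165.
Coefficient = C(11,3) · 3^3 · (-3)^8 = 165 · 27 · 6561 = 29229255.

29229255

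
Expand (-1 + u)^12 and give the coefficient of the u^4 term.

495

The general term is C(12,j)·(-1)^j·(u)^(12-j); the u^4 term has j = 8.
C(12,8) = 495.
Coefficient = C(12,8) = 495.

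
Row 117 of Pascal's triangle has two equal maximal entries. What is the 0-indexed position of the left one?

For odd n = 117, C(117,r) peaks at r = (n−1)/2 and (n+1)/2; the smaller is 58.

58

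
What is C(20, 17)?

1140

C(20,17) = C(20,3) by symmetry.
C(20,3) = (20·19·18) / 3! = 6840 / 6 = 1140.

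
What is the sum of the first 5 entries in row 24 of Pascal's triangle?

12951

1 + 24 + 276 + 2024 + 10626 = 12951.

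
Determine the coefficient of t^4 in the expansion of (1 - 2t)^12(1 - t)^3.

Coefficient of t^4 = Σ_{j} C(12,j)·(-2)^j·C(3,4-j)·(-1)^(4-j) for j from 1 to 4.
= 24 + 792 + 5280 + 7920 = 14016.

14016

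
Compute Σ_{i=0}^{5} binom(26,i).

83682

1 + 26 + 325 + 2600 + 14950 + 65780 = 83682.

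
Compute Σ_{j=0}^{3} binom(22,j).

1794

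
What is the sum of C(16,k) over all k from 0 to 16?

Setting x = 1 in (1+x)^16 gives Σ C(16,k) = 2^16 = 65536.

65536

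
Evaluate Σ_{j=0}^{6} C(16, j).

1 + 16 + 120 + 560 + 1820 + 4368 + 8008 = 14893.

14893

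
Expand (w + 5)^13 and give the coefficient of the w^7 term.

The general term is C(13,j)·(w)^j·(5)^(13-j); the w^7 term has j = 7.
C(13,7) = 1716.
Coefficient = C(13,7) · 5^6 = 1716 · 15625 = 26812500.

26812500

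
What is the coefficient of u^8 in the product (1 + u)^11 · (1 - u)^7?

Coefficient of u^8 = Σ_{j} C(11,j)·1^j·C(7,8-j)·(-1)^(8-j) for j from 1 to 8.
= (-11) + 385 + (-3465) + 11550 + (-16170) + 9702 + (-2310) + 165 = -154.

-154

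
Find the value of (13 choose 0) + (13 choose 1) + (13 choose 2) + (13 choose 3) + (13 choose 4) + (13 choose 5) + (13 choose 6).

1 + 13 + 78 + 286 + 715 + 1287 + 1716 = 4096.

4096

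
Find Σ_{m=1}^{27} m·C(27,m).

Differentiating (1+x)^27 and setting x=1: Σ m·C(27,m) = 27·2^26 = 1811939328.

1811939328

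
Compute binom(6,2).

C(6,2) = (6·5) / 2! = 30 / 2 = 15.

15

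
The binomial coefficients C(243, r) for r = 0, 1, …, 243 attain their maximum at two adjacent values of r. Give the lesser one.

For odd n = 243, C(243,r) peaks at r = (n−1)/2 and (n+1)/2; the lesser is 121.

121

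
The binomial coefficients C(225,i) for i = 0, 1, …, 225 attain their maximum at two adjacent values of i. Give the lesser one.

112

For odd n = 225, C(225,i) peaks at i = (n−1)/2 and (n+1)/2; the lesser is 112.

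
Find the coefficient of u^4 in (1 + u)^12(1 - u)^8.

-19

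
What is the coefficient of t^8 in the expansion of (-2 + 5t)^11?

-515625000

The general term is C(11,j)·(-2)^j·(5t)^(11-j); the t^8 term has j = 3.
C(11,3) = 165.
Coefficient = C(11,3) · (-2)^3 · 5^8 = 165 · (-8) · 390625 = -515625000.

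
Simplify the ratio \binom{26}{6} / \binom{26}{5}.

7/2

C(n,k+1)/C(n,k) = (n−k)/(k+1) = (26−5)/(5+1) = 21/6 = 7/2.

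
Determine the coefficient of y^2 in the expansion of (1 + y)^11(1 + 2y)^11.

517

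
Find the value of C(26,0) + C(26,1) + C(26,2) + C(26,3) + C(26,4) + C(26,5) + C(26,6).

1 + 26 + 325 + 2600 + 14950 + 65780 + 230230 = 313912.

313912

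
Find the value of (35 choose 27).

23535820

C(35,27) = C(35,8) by symmetry.
C(35,8) = (35·34·33·32·31·30·29·28) / 8! = 948964262400 / 40320 = 23535820.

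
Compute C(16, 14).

C(16,14) = C(16,2) by symmetry.
C(16,2) = (16·15) / 2! = 240 / 2 = 120.

120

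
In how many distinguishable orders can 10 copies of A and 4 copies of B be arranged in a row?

1001

Choose positions for the A's: C(14,10) = 1001.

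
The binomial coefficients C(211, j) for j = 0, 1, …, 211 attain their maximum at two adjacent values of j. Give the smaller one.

105

For odd n = 211, C(211,j) peaks at j = (n−1)/2 and (n+1)/2; the smaller is 105.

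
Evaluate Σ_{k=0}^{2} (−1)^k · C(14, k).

78

The partial alternating sum Σ_{k=0}^{2} (−1)^k C(14,k) = (−1)^2 C(13,2) = 78.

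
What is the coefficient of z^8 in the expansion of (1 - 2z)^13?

The general term is C(13,j)·(1)^j·(-2z)^(13-j); the z^8 term has j = 5.
C(13,5) = 1287.
Coefficient = C(13,5) · (-2)^8 = 1287 · 256 = 329472.

329472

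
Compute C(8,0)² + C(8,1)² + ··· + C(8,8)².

By Vandermonde's identity, Σ C(8,r)² = C(16,8) = 12870.

12870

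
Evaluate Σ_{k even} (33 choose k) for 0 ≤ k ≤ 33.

Even-k terms of row 33 sum to 2^32 = 4294967296.

4294967296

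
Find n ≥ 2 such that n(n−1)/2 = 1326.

52

n(n−1)/2 = 1326 ⇒ n(n−1) = 2652. Since 52·51 = 2652, n = 52.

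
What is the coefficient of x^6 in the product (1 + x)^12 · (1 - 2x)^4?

Coefficient of x^6 = Σ_{j} C(12,j)·1^j·C(4,6-j)·(-2)^(6-j) for j from 2 to 6.
= 1056 + (-7040) + 11880 + (-6336) + 924 = 484.

484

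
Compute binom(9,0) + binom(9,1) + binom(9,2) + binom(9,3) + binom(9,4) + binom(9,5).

382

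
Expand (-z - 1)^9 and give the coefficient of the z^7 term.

-36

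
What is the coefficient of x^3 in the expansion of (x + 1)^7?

The general term is C(7,j)·(x)^j·(1)^(7-j); the x^3 term has j = 3.
C(7,3) = 35.
Coefficient = C(7,3) = 35.

35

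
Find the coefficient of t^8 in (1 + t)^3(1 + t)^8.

165

(1 + t)^3(1 + t)^8 = (1 + t)^11, so the coefficient of t^8 is C(11,8)·1^8 = 165·1 = 165.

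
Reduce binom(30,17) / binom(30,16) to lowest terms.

14/17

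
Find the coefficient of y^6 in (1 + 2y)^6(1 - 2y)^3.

512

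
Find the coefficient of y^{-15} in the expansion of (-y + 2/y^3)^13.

General term: C(13,j)·(-y)^j·(2/y^3)^(13-j), with y-exponent 1j − 3(13−j) = 4j − 39.
Set 4j − 39 = -15: j = 6.
C(13,6) = 1716; (-1)^6 = 1; 2^7 = 128.
Coefficient = 1716 · 1 · 128 = 219648.

219648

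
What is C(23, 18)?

33649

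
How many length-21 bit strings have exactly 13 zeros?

203490

Choose the 13 positions: C(21,13) = 203490.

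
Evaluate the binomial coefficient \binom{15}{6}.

C(15,6) = (15·14·13·12·11·10) / 6! = 3603600 / 720 = 5005.

5005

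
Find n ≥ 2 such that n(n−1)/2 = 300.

25

n(n−1)/2 = 300 ⇒ n(n−1) = 600. Since 25·24 = 600, n = 25.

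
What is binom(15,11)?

1365

C(15,11) = C(15,4) by symmetry.
C(15,4) = (15·14·13·12) / 4! = 32760 / 24 = 1365.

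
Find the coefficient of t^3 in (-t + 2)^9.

-5376

The general term is C(9,j)·(-t)^j·(2)^(9-j); the t^3 term has j = 3.
C(9,3) = 84.
Coefficient = C(9,3) · (-1)^3 · 2^6 = 84 · (-1) · 64 = -5376.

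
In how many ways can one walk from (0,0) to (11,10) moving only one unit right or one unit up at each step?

352716

Each path is a sequence of 21 steps with 11 rights: C(21,11) = 352716.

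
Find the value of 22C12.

C(22,12) = C(22,10) by symmetry.
C(22,10) = (22·21·20·19·18·17·16·15·14·13) / 10! = 2346549004800 / 3628800 = 646646.

646646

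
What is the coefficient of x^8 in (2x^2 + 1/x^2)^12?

General term: C(12,j)·(2x^2)^j·(1/x^2)^(12-j), with x-exponent 2j − 2(12−j) = 4j − 24.
Set 4j − 24 = 8: j = 8.
C(12,8) = 495; 2^8 = 256; 1^4 = 1.
Coefficient = 495 · 256 · 1 = 126720.

126720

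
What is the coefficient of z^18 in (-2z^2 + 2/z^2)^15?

14909440

General term: C(15,j)·(-2z^2)^j·(2/z^2)^(15-j), with z-exponent 2j − 2(15−j) = 4j − 30.
Set 4j − 30 = 18: j = 12.
C(15,12) = 455; (-2)^12 = 4096; 2^3 = 8.
Coefficient = 455 · 4096 · 8 = 14909440.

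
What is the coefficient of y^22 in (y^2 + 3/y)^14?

819

General term: C(14,j)·(y^2)^j·(3/y)^(14-j), with y-exponent 2j − 1(14−j) = 3j − 14.
Set 3j − 14 = 22: j = 12.
C(14,12) = 91; 1^12 = 1; 3^2 = 9.
Coefficient = 91 · 1 · 9 = 819.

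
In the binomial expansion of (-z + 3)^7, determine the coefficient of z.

The general term is C(7,j)·(-z)^j·(3)^(7-j); the z^1 term has j = 1.
C(7,1) = 7.
Coefficient = C(7,1) · (-1)^1 · 3^6 = 7 · (-1) · 729 = -5103.

-5103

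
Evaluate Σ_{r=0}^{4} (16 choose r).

2517

1 + 16 + 120 + 560 + 1820 = 2517.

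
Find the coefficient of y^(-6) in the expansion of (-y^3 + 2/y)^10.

-5120

General term: C(10,j)·(-y^3)^j·(2/y)^(10-j), with y-exponent 3j − 1(10−j) = 4j − 10.
Set 4j − 10 = -6: j = 1.
C(10,1) = 10; (-1)^1 = -1; 2^9 = 512.
Coefficient = 10 · (-1) · 512 = -5120.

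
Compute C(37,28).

124403620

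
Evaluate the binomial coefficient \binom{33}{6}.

C(33,6) = (33·32·31·30·29·28) / 6! = 797448960 / 720 = 1107568.

1107568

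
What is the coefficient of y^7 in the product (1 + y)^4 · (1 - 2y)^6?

Coefficient of y^7 = Σ_{j} C(4,j)·1^j·C(6,7-j)·(-2)^(7-j) for j from 1 to 4.
= 256 + (-1152) + 960 + (-160) = -96.

-96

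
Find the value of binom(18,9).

C(18,9) = (18·17·16·15·14·13·12·11·10) / 9! = 17643225600 / 362880 = 48620.

48620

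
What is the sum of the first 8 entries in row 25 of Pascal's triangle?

726206

1 + 25 + 300 + 2300 + 12650 + 53130 + 177100 + 480700 = 726206.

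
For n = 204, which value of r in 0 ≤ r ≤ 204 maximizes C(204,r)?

102

C(204,r) is maximized at r = 204/2 = 102.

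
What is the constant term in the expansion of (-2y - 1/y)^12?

General term: C(12,j)·(-2y)^j·(-1/y)^(12-j), with y-exponent 1j − 1(12−j) = 2j − 12.
Set 2j − 12 = 0: j = 6.
C(12,6) = 924; (-2)^6 = 64; (-1)^6 = 1.
Coefficient = 924 · 64 · 1 = 59136.

59136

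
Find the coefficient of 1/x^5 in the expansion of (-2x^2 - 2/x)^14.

5963776

General term: C(14,j)·(-2x^2)^j·(-2/x)^(14-j), with x-exponent 2j − 1(14−j) = 3j − 14.
Set 3j − 14 = -5: j = 3.
C(14,3) = 364; (-2)^3 = -8; (-2)^11 = -2048.
Coefficient = 364 · (-8) · (-2048) = 5963776.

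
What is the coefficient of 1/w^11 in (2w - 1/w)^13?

26

General term: C(13,j)·(2w)^j·(-1/w)^(13-j), with w-exponent 1j − 1(13−j) = 2j − 13.
Set 2j − 13 = -11: j = 1.
C(13,1) = 13; 2^1 = 2; (-1)^12 = 1.
Coefficient = 13 · 2 · 1 = 26.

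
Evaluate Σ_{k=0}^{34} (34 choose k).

Setting x = 1 in (1+x)^34 gives Σ C(34,k) = 2^34 = 17179869184.

17179869184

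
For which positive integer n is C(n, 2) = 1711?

n(n−1)/2 = 1711 ⇒ n(n−1) = 3422. Since 59·58 = 3422, n = 59.

59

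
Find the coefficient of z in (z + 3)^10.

196830

The general term is C(10,j)·(z)^j·(3)^(10-j); the z^1 term has j = 1.
C(10,1) = 10.
Coefficient = C(10,1) · 3^9 = 10 · 19683 = 196830.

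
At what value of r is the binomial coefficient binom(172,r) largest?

C(172,r) is maximized at r = 172/2 = 86.

86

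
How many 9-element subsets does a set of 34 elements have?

52451256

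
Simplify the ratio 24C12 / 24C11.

13/12

C(n,k+1)/C(n,k) = (n−k)/(k+1) = (24−11)/(11+1) = 13/12.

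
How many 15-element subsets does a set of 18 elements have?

816

C(18,15) = C(18,3) by symmetry.
C(18,3) = (18·17·16) / 3! = 4896 / 6 = 816.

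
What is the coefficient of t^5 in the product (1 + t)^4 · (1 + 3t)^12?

390888

Coefficient of t^5 = Σ_{j} C(4,j)·1^j·C(12,5-j)·3^(5-j) for j from 0 to 4.
= 192456 + 160380 + 35640 + 2376 + 36 = 390888.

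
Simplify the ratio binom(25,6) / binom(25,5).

C(n,k+1)/C(n,k) = (n−k)/(k+1) = (25−5)/(5+1) = 20/6 = 10/3.

10/3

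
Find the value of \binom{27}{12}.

17383860

C(27,12) = (27·26·25·24·23·22·21·20·19·18·17·16) / 12! = 8326896754176000 / 479001600 = 17383860.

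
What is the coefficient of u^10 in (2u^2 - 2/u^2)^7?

General term: C(7,j)·(2u^2)^j·(-2/u^2)^(7-j), with u-exponent 2j − 2(7−j) = 4j − 14.
Set 4j − 14 = 10: j = 6.
C(7,6) = 7; 2^6 = 64; (-2)^1 = -2.
Coefficient = 7 · 64 · (-2) = -896.

-896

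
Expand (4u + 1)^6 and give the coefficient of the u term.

24

The general term is C(6,j)·(4u)^j·(1)^(6-j); the u^1 term has j = 1.
C(6,1) = 6.
Coefficient = C(6,1) · 4^1 = 6 · 4 = 24.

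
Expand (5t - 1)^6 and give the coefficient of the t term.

-30

The general term is C(6,j)·(5t)^j·(-1)^(6-j); the t^1 term has j = 1.
C(6,1) = 6.
Coefficient = C(6,1) · 5^1 · (-1)^5 = 6 · 5 · (-1) = -30.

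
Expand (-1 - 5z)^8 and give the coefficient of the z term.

40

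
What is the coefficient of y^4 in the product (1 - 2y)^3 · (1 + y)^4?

17

Coefficient of y^4 = Σ_{j} C(3,j)·(-2)^j·C(4,4-j)·1^(4-j) for j from 0 to 3.
= 1 + (-24) + 72 + (-32) = 17.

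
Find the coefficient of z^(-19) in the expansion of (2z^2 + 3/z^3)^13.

225173520

General term: C(13,j)·(2z^2)^j·(3/z^3)^(13-j), with z-exponent 2j − 3(13−j) = 5j − 39.
Set 5j − 39 = -19: j = 4.
C(13,4) = 715; 2^4 = 16; 3^9 = 19683.
Coefficient = 715 · 16 · 19683 = 225173520.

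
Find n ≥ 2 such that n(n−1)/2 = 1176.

49

n(n−1)/2 = 1176 ⇒ n(n−1) = 2352. Since 49·48 = 2352, n = 49.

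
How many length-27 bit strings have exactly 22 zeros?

80730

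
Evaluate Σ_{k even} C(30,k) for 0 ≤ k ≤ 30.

Half of (1+1)^30 + (1−1)^30 gives the even-index sum: 2^29 = 536870912.

536870912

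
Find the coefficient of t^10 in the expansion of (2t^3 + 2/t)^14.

49201152

General term: C(14,j)·(2t^3)^j·(2/t)^(14-j), with t-exponent 3j − 1(14−j) = 4j − 14.
Set 4j − 14 = 10: j = 6.
C(14,6) = 3003; 2^6 = 64; 2^8 = 256.
Coefficient = 3003 · 64 · 256 = 49201152.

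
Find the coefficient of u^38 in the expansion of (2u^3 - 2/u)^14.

-229376

General term: C(14,j)·(2u^3)^j·(-2/u)^(14-j), with u-exponent 3j − 1(14−j) = 4j − 14.
Set 4j − 14 = 38: j = 13.
C(14,13) = 14; 2^13 = 8192; (-2)^1 = -2.
Coefficient = 14 · 8192 · (-2) = -229376.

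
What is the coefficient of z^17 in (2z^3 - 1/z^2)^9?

4608

General term: C(9,j)·(2z^3)^j·(-1/z^2)^(9-j), with z-exponent 3j − 2(9−j) = 5j − 18.
Set 5j − 18 = 17: j = 7.
C(9,7) = 36; 2^7 = 128; (-1)^2 = 1.
Coefficient = 36 · 128 · 1 = 4608.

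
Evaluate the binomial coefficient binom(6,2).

15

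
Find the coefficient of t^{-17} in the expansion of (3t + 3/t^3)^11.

General term: C(11,j)·(3t)^j·(3/t^3)^(11-j), with t-exponent 1j − 3(11−j) = 4j − 33.
Set 4j − 33 = -17: j = 4.
C(11,4) = 330; 3^4 = 81; 3^7 = 2187.
Coefficient = 330 · 81 · 2187 = 58458510.

58458510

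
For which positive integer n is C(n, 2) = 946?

44

n(n−1)/2 = 946 ⇒ n(n−1) = 1892. Since 44·43 = 1892, n = 44.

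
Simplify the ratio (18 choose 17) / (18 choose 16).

C(n,k+1)/C(n,k) = (n−k)/(k+1) = (18−16)/(16+1) = 2/17.

2/17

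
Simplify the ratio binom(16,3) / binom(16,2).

C(n,k+1)/C(n,k) = (n−k)/(k+1) = (16−2)/(2+1) = 14/3.

14/3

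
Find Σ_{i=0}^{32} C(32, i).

4294967296

Setting x = 1 in (1+x)^32 gives Σ C(32,i) = 2^32 = 4294967296.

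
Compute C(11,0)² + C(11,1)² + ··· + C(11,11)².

By Vandermonde's identity, Σ C(11,j)² = C(22,11) = 705432.

705432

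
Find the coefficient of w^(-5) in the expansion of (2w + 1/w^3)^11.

General term: C(11,j)·(2w)^j·(1/w^3)^(11-j), with w-exponent 1j − 3(11−j) = 4j − 33.
Set 4j − 33 = -5: j = 7.
C(11,7) = 330; 2^7 = 128; 1^4 = 1.
Coefficient = 330 · 128 · 1 = 42240.

42240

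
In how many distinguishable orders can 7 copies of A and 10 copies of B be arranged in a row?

Choose positions for the A's: C(17,7) = 19448.

19448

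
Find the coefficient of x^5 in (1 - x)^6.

-6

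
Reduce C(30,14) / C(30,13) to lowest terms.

17/14

C(n,k+1)/C(n,k) = (n−k)/(k+1) = (30−13)/(13+1) = 17/14.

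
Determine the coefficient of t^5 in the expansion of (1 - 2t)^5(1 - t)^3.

Coefficient of t^5 = Σ_{j} C(5,j)·(-2)^j·C(3,5-j)·(-1)^(5-j) for j from 2 to 5.
= (-40) + (-240) + (-240) + (-32) = -552.

-552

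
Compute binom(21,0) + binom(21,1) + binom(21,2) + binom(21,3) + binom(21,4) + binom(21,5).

27896

1 + 21 + 210 + 1330 + 5985 + 20349 = 27896.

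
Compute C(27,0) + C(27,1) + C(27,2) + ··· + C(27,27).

134217728

Setting x = 1 in (1+x)^27 gives Σ C(27,k) = 2^27 = 134217728.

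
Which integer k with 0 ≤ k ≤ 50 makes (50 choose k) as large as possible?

C(50,k) is maximized at k = 50/2 = 25.

25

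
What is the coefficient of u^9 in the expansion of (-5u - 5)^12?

53710937500

The general term is C(12,j)·(-5u)^j·(-5)^(12-j); the u^9 term has j = 9.
C(12,9) = 220.
Coefficient = C(12,9) · (-5)^9 · (-5)^3 = 220 · (-1953125) · (-125) = 53710937500.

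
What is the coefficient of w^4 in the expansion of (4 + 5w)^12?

The general term is C(12,j)·(4)^j·(5w)^(12-j); the w^4 term has j = 8.
C(12,8) = 495.
Coefficient = C(12,8) · 4^8 · 5^4 = 495 · 65536 · 625 = 20275200000.

20275200000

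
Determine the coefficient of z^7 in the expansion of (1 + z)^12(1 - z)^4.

Coefficient of z^7 = Σ_{j} C(12,j)·1^j·C(4,7-j)·(-1)^(7-j) for j from 3 to 7.
= 220 + (-1980) + 4752 + (-3696) + 792 = 88.

88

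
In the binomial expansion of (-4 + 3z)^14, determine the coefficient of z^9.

-40351094784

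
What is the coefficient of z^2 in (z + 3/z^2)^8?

252

General term: C(8,j)·(z)^j·(3/z^2)^(8-j), with z-exponent 1j − 2(8−j) = 3j − 16.
Set 3j − 16 = 2: j = 6.
C(8,6) = 28; 1^6 = 1; 3^2 = 9.
Coefficient = 28 · 1 · 9 = 252.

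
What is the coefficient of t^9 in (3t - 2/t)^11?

General term: C(11,j)·(3t)^j·(-2/t)^(11-j), with t-exponent 1j − 1(11−j) = 2j − 11.
Set 2j − 11 = 9: j = 10.
C(11,10) = 11; 3^10 = 59049; (-2)^1 = -2.
Coefficient = 11 · 59049 · (-2) = -1299078.

-1299078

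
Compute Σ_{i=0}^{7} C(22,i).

1 + 22 + 231 + 1540 + 7315 + 26334 + 74613 + 170544 = 280600.

280600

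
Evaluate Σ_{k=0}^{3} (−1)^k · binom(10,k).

-84

The partial alternating sum Σ_{k=0}^{3} (−1)^k C(10,k) = (−1)^3 C(9,3) = -84.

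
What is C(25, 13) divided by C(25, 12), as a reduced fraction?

1

C(n,k+1)/C(n,k) = (n−k)/(k+1) = (25−12)/(12+1) = 13/13 = 1.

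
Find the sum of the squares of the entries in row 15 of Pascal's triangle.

155117520

Σ C(15,r)² is the coefficient of x^15 in (1+x)^15(1+x)^15 = (1+x)^30, i.e. C(30,15) = 155117520.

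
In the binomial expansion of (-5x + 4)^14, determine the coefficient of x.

-4697620480

The general term is C(14,j)·(-5x)^j·(4)^(14-j); the x^1 term has j = 1.
C(14,1) = 14.
Coefficient = C(14,1) · (-5)^1 · 4^13 = 14 · (-5) · 67108864 = -4697620480.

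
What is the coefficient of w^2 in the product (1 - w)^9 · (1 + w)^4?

Coefficient of w^2 = Σ_{j} C(9,j)·(-1)^j·C(4,2-j)·1^(2-j) for j from 0 to 2.
= 6 + (-36) + 36 = 6.

6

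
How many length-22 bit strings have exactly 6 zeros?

74613

Choose the 6 positions: C(22,6) = 74613.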